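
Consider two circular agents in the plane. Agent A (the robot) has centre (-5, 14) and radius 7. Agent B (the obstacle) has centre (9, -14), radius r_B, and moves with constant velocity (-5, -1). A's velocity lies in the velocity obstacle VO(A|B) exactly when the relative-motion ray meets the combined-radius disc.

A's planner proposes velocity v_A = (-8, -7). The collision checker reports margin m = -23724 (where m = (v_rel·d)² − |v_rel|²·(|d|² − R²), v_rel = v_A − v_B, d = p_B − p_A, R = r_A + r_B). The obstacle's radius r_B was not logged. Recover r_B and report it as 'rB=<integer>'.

m = -23724
d = (14, -28);  v_rel = (-3, -6),  |v_rel|² = 45
v_rel×d = (-3)·(-28) − (-6)·(14) = 168
since m = R²·45 − 168²:  R² = (28224 + -23724) / 45 = 100
R = √100 = 10  ⇒  r_B = 10 − 7 = 3

rB=3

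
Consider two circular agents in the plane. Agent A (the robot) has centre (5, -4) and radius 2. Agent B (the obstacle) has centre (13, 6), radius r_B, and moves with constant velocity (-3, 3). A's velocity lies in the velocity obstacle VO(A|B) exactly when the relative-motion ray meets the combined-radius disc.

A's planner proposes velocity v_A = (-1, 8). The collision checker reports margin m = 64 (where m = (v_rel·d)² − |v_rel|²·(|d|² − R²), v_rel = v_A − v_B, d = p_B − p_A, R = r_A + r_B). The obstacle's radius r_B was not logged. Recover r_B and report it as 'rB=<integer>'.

m = 64
d = (8, 10);  v_rel = (2, 5),  |v_rel|² = 29
v_rel×d = (2)·(10) − (5)·(8) = -20
since m = R²·29 − (-20)²:  R² = (400 + 64) / 29 = 16
R = √16 = 4  ⇒  r_B = 4 − 2 = 2

rB=2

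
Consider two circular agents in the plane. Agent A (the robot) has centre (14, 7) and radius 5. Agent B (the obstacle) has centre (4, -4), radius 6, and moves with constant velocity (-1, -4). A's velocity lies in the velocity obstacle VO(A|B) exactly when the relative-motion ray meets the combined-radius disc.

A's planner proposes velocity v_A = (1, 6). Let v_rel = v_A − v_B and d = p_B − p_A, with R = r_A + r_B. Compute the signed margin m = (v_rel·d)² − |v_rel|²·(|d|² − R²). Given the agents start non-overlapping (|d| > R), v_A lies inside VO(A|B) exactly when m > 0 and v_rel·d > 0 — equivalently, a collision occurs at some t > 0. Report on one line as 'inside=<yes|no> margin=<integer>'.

d = (-10, -11),  |d|² = 221;  R = 5+6 = 11,  c = 221−11² = 100
v_rel = (2, 10),  |v_rel|² = 104;  v_rel·d = (2)·(-10) + (10)·(-11) = -130
104·t² + 260·t + 100 = 0  ⇒  m = (-130)² − 104·100 = 6500
m = 6500 > 0,  v_rel·d = -130 < 0  ⇒  outside

inside=no margin=6500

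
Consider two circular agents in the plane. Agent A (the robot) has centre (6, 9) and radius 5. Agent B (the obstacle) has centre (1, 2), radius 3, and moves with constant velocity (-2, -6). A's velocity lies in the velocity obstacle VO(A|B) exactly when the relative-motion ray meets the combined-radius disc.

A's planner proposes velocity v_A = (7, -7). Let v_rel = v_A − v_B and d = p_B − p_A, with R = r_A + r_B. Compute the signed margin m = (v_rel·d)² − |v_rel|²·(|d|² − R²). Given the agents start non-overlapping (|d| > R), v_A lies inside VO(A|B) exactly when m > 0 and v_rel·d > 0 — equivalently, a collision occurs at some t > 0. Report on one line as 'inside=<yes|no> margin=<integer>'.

d = (-5, -7),  |d|² = 74;  R = 5+3 = 8,  c = 74−8² = 10
v_rel = (9, -1),  |v_rel|² = 82;  v_rel·d = (9)·(-5) + (-1)·(-7) = -38
82·t² + 76·t + 10 = 0  ⇒  m = (-38)² − 82·10 = 624
m = 624 > 0,  v_rel·d = -38 < 0  ⇒  outside

inside=no margin=624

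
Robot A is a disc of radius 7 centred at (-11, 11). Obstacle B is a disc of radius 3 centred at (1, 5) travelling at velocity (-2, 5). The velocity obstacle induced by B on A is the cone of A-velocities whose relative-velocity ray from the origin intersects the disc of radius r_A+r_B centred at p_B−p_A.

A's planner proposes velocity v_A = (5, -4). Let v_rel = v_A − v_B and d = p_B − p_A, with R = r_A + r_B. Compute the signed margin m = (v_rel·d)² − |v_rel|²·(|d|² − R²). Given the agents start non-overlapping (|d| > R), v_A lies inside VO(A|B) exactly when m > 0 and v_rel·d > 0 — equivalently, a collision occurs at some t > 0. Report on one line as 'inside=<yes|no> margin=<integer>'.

d = (12, -6),  |d|² = 180;  R = 7+3 = 10,  c = 180−10² = 80
v_rel = (7, -9),  |v_rel|² = 130;  v_rel·d = (7)·(12) + (-9)·(-6) = 138
130·t² − 276·t + 80 = 0  ⇒  m = 138² − 130·80 = 8644
m = 8644 > 0,  v_rel·d = 138 > 0  ⇒  inside

inside=yes margin=8644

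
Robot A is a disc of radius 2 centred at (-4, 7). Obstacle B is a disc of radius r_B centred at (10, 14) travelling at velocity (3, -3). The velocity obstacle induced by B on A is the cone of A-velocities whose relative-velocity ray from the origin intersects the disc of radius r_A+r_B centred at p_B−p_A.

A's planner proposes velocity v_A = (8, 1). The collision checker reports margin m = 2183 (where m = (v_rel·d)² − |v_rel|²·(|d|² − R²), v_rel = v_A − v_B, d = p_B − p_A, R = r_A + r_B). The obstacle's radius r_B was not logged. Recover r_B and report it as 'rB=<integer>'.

m = 2183
d = (14, 7);  v_rel = (5, 4),  |v_rel|² = 41
v_rel×d = (5)·(7) − (4)·(14) = -21
since m = R²·41 − (-21)²:  R² = (441 + 2183) / 41 = 64
R = √64 = 8  ⇒  r_B = 8 − 2 = 6

rB=6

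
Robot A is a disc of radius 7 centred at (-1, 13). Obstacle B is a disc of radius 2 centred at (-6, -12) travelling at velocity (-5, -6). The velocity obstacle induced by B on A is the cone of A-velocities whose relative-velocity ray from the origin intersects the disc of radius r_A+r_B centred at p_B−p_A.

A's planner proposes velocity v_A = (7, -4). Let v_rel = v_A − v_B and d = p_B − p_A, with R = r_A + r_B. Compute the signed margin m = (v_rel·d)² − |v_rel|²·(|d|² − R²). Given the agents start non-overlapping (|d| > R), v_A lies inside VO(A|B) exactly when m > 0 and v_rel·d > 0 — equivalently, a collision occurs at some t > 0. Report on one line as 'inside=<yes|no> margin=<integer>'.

d = (-5, -25),  |d|² = 650;  R = 7+2 = 9,  c = 650−9² = 569
v_rel = (12, 2),  |v_rel|² = 148;  v_rel·d = (12)·(-5) + (2)·(-25) = -110
148·t² + 220·t + 569 = 0  ⇒  m = (-110)² − 148·569 = -72112
m = -72112 < 0,  v_rel·d = -110 < 0  ⇒  outside

inside=no margin=-72112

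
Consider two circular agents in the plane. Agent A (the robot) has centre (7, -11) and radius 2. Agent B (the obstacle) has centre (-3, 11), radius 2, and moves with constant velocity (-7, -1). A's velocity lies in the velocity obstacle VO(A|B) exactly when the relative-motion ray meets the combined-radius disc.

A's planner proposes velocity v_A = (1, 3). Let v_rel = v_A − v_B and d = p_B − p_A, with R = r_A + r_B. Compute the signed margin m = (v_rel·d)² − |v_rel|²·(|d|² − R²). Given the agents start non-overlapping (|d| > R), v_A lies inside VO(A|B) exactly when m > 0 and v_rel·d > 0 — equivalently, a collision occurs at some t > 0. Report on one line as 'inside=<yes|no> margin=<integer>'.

d = (-10, 22),  |d|² = 584;  R = 2+2 = 4,  c = 584−4² = 568
v_rel = (8, 4),  |v_rel|² = 80;  v_rel·d = (8)·(-10) + (4)·(22) = 8
80·t² − 16·t + 568 = 0  ⇒  m = 8² − 80·568 = -45376
m = -45376 < 0,  v_rel·d = 8 > 0  ⇒  outside

inside=no margin=-45376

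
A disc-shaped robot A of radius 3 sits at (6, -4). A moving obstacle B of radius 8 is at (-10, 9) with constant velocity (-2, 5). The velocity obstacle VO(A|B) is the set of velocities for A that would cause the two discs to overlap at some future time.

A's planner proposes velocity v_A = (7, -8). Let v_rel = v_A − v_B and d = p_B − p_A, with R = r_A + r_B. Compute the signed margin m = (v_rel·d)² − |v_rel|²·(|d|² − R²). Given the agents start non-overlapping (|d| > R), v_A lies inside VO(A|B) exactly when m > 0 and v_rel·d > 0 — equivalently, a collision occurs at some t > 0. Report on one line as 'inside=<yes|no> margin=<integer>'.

d = (-16, 13),  |d|² = 425;  R = 3+8 = 11,  c = 425−11² = 304
v_rel = (9, -13),  |v_rel|² = 250;  v_rel·d = (9)·(-16) + (-13)·(13) = -313
250·t² + 626·t + 304 = 0  ⇒  m = (-313)² − 250·304 = 21969
m = 21969 > 0,  v_rel·d = -313 < 0  ⇒  outside

inside=no margin=21969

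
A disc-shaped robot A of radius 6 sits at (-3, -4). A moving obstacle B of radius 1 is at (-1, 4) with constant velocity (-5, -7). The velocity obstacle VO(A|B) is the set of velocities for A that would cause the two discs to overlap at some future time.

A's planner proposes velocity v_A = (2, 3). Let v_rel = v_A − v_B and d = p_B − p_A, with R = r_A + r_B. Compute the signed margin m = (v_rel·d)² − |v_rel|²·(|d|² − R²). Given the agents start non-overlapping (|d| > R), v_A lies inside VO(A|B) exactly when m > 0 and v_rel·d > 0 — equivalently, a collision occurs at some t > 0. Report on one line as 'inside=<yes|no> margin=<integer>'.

d = (2, 8),  |d|² = 68;  R = 6+1 = 7,  c = 68−7² = 19
v_rel = (7, 10),  |v_rel|² = 149;  v_rel·d = (7)·(2) + (10)·(8) = 94
149·t² − 188·t + 19 = 0  ⇒  m = 94² − 149·19 = 6005
m = 6005 > 0,  v_rel·d = 94 > 0  ⇒  inside

inside=yes margin=6005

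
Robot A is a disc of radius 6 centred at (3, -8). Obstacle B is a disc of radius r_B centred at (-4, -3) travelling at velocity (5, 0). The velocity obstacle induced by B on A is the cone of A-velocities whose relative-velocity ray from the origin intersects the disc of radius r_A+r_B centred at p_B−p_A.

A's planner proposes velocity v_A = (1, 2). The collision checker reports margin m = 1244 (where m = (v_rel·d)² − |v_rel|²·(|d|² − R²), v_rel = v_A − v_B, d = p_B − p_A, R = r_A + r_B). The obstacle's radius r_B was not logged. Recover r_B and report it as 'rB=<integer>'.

m = 1244
d = (-7, 5);  v_rel = (-4, 2),  |v_rel|² = 20
v_rel×d = (-4)·(5) − (2)·(-7) = -6
since m = R²·20 − (-6)²:  R² = (36 + 1244) / 20 = 64
R = √64 = 8  ⇒  r_B = 8 − 6 = 2

rB=2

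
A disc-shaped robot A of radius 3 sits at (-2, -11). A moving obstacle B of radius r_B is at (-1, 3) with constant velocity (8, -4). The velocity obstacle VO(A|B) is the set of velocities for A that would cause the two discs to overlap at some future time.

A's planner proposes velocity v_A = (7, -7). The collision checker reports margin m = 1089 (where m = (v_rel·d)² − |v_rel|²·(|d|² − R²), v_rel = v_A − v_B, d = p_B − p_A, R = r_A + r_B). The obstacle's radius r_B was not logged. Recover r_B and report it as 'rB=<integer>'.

m = 1089
d = (1, 14);  v_rel = (-1, -3),  |v_rel|² = 10
v_rel×d = (-1)·(14) − (-3)·(1) = -11
since m = R²·10 − (-11)²:  R² = (121 + 1089) / 10 = 121
R = √121 = 11  ⇒  r_B = 11 − 3 = 8

rB=8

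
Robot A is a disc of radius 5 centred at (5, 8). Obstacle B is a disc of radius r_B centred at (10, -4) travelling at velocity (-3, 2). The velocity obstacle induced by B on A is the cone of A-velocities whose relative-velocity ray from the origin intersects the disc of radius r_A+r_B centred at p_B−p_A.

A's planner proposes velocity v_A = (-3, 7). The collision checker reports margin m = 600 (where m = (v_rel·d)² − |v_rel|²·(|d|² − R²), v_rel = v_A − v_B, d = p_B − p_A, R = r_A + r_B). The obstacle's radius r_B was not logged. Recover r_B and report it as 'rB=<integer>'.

m = 600
d = (5, -12);  v_rel = (0, 5),  |v_rel|² = 25
v_rel×d = (0)·(-12) − (5)·(5) = -25
since m = R²·25 − (-25)²:  R² = (625 + 600) / 25 = 49
R = √49 = 7  ⇒  r_B = 7 − 5 = 2

rB=2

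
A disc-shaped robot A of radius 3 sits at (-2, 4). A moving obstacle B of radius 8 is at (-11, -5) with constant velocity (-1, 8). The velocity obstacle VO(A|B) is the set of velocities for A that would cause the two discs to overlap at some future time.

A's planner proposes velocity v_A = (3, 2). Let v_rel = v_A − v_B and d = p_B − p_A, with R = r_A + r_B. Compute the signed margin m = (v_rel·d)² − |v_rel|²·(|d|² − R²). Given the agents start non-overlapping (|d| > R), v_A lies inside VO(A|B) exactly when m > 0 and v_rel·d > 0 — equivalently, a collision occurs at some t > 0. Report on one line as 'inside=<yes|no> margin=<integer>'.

d = (-9, -9),  |d|² = 162;  R = 3+8 = 11,  c = 162−11² = 41
v_rel = (4, -6),  |v_rel|² = 52;  v_rel·d = (4)·(-9) + (-6)·(-9) = 18
52·t² − 36·t + 41 = 0  ⇒  m = 18² − 52·41 = -1808
m = -1808 < 0,  v_rel·d = 18 > 0  ⇒  outside

inside=no margin=-1808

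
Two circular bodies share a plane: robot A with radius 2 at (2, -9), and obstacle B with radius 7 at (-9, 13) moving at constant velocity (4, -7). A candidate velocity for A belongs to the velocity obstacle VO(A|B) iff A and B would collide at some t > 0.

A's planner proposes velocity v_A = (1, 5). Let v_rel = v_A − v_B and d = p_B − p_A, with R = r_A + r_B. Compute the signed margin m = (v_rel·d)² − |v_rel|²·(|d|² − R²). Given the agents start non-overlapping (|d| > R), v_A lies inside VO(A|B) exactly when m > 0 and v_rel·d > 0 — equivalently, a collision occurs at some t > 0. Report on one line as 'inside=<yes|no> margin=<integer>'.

d = (-11, 22),  |d|² = 605;  R = 2+7 = 9,  c = 605−9² = 524
v_rel = (-3, 12),  |v_rel|² = 153;  v_rel·d = (-3)·(-11) + (12)·(22) = 297
153·t² − 594·t + 524 = 0  ⇒  m = 297² − 153·524 = 8037
m = 8037 > 0,  v_rel·d = 297 > 0  ⇒  inside

inside=yes margin=8037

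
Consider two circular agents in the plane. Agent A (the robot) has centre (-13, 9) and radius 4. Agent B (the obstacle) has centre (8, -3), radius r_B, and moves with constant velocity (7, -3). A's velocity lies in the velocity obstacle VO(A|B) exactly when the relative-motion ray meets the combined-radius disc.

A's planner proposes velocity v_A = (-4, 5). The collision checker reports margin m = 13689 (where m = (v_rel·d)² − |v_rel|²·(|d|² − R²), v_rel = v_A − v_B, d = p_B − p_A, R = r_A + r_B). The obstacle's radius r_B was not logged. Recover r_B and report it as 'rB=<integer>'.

m = 13689
d = (21, -12);  v_rel = (-11, 8),  |v_rel|² = 185
v_rel×d = (-11)·(-12) − (8)·(21) = -36
since m = R²·185 − (-36)²:  R² = (1296 + 13689) / 185 = 81
R = √81 = 9  ⇒  r_B = 9 − 4 = 5

rB=5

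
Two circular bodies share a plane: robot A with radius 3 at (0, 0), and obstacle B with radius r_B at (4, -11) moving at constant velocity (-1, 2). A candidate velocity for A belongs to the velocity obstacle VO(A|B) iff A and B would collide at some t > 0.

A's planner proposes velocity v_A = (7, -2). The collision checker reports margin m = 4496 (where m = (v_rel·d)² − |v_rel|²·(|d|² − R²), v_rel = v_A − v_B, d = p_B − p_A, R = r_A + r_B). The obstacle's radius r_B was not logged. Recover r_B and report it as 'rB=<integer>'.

m = 4496
d = (4, -11);  v_rel = (8, -4),  |v_rel|² = 80
v_rel×d = (8)·(-11) − (-4)·(4) = -72
since m = R²·80 − (-72)²:  R² = (5184 + 4496) / 80 = 121
R = √121 = 11  ⇒  r_B = 11 − 3 = 8

rB=8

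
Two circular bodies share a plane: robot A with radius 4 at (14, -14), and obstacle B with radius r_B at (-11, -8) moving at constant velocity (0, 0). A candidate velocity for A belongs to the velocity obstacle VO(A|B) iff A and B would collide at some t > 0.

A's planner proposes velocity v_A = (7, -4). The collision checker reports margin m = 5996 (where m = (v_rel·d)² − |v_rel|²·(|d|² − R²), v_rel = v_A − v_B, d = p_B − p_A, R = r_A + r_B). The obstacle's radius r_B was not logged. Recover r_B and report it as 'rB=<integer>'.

m = 5996
d = (-25, 6);  v_rel = (7, -4),  |v_rel|² = 65
v_rel×d = (7)·(6) − (-4)·(-25) = -58
since m = R²·65 − (-58)²:  R² = (3364 + 5996) / 65 = 144
R = √144 = 12  ⇒  r_B = 12 − 4 = 8

rB=8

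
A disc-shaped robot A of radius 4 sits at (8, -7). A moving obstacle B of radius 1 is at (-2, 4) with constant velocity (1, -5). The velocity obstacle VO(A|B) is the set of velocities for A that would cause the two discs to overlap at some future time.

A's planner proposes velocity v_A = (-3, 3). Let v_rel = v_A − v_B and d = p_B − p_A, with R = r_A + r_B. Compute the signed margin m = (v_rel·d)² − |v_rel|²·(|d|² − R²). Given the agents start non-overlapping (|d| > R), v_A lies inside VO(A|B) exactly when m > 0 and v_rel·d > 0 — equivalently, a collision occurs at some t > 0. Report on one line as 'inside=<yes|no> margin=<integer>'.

d = (-10, 11),  |d|² = 221;  R = 4+1 = 5,  c = 221−5² = 196
v_rel = (-4, 8),  |v_rel|² = 80;  v_rel·d = (-4)·(-10) + (8)·(11) = 128
80·t² − 256·t + 196 = 0  ⇒  m = 128² − 80·196 = 704
m = 704 > 0,  v_rel·d = 128 > 0  ⇒  inside

inside=yes margin=704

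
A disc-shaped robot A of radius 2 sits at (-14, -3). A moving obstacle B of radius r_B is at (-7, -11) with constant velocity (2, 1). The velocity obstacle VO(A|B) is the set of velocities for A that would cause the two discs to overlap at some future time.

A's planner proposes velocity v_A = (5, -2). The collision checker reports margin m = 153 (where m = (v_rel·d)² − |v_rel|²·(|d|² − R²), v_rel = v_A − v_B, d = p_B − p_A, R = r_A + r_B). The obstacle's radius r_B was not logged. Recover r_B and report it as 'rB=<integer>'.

m = 153
d = (7, -8);  v_rel = (3, -3),  |v_rel|² = 18
v_rel×d = (3)·(-8) − (-3)·(7) = -3
since m = R²·18 − (-3)²:  R² = (9 + 153) / 18 = 9
R = √9 = 3  ⇒  r_B = 3 − 2 = 1

rB=1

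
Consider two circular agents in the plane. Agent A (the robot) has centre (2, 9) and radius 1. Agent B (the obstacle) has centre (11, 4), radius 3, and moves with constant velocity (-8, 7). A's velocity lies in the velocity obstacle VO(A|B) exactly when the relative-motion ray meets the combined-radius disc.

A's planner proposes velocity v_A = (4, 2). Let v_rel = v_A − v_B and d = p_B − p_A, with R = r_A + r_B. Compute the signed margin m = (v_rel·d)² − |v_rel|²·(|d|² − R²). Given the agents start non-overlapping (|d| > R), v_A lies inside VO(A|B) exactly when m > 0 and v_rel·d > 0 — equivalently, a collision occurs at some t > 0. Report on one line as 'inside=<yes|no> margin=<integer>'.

d = (9, -5),  |d|² = 106;  R = 1+3 = 4,  c = 106−4² = 90
v_rel = (12, -5),  |v_rel|² = 169;  v_rel·d = (12)·(9) + (-5)·(-5) = 133
169·t² − 266·t + 90 = 0  ⇒  m = 133² − 169·90 = 2479
m = 2479 > 0,  v_rel·d = 133 > 0  ⇒  inside

inside=yes margin=2479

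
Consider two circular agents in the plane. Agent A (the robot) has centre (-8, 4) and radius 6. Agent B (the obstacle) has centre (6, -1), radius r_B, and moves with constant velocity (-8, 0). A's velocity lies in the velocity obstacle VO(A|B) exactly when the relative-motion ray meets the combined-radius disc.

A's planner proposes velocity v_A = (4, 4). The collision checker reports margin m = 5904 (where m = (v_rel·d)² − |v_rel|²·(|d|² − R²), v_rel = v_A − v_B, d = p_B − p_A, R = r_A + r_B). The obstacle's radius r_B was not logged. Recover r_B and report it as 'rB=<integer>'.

m = 5904
d = (14, -5);  v_rel = (12, 4),  |v_rel|² = 160
v_rel×d = (12)·(-5) − (4)·(14) = -116
since m = R²·160 − (-116)²:  R² = (13456 + 5904) / 160 = 121
R = √121 = 11  ⇒  r_B = 11 − 6 = 5

rB=5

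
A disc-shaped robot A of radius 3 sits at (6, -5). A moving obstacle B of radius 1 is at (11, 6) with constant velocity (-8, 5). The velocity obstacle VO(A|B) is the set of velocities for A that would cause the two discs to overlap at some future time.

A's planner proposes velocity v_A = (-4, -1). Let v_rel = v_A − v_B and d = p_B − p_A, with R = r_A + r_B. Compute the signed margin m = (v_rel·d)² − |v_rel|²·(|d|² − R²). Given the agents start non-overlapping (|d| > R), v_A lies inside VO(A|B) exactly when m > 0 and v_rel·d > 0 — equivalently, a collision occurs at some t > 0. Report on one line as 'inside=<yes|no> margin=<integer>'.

d = (5, 11),  |d|² = 146;  R = 3+1 = 4,  c = 146−4² = 130
v_rel = (4, -6),  |v_rel|² = 52;  v_rel·d = (4)·(5) + (-6)·(11) = -46
52·t² + 92·t + 130 = 0  ⇒  m = (-46)² − 52·130 = -4644
m = -4644 < 0,  v_rel·d = -46 < 0  ⇒  outside

inside=no margin=-4644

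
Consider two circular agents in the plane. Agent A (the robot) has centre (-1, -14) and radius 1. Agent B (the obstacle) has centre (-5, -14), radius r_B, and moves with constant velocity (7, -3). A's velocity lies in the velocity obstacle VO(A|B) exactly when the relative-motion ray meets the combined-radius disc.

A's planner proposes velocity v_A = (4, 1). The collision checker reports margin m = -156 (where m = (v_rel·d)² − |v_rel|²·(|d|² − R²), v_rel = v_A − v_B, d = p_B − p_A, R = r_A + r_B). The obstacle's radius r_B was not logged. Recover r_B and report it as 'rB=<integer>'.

m = -156
d = (-4, 0);  v_rel = (-3, 4),  |v_rel|² = 25
v_rel×d = (-3)·(0) − (4)·(-4) = 16
since m = R²·25 − 16²:  R² = (256 + -156) / 25 = 4
R = √4 = 2  ⇒  r_B = 2 − 1 = 1

rB=1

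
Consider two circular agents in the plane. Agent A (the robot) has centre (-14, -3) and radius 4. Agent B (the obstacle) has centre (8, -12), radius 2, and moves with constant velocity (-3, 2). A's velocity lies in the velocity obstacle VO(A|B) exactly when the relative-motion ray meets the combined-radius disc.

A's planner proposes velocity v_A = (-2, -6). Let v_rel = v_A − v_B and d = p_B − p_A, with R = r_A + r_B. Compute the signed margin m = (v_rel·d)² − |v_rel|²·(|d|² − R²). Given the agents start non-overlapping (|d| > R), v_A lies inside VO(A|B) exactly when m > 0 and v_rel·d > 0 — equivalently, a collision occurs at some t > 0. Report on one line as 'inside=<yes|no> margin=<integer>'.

d = (22, -9),  |d|² = 565;  R = 4+2 = 6,  c = 565−6² = 529
v_rel = (1, -8),  |v_rel|² = 65;  v_rel·d = (1)·(22) + (-8)·(-9) = 94
65·t² − 188·t + 529 = 0  ⇒  m = 94² − 65·529 = -25549
m = -25549 < 0,  v_rel·d = 94 > 0  ⇒  outside

inside=no margin=-25549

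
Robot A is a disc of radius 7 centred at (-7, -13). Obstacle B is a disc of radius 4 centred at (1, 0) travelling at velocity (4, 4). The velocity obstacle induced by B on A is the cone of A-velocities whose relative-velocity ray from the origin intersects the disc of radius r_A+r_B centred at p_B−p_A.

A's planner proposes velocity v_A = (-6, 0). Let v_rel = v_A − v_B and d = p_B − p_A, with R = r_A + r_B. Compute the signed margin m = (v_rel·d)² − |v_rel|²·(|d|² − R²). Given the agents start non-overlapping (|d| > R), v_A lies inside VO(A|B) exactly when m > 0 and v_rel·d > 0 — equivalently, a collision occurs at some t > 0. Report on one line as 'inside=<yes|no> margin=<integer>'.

d = (8, 13),  |d|² = 233;  R = 7+4 = 11,  c = 233−11² = 112
v_rel = (-10, -4),  |v_rel|² = 116;  v_rel·d = (-10)·(8) + (-4)·(13) = -132
116·t² + 264·t + 112 = 0  ⇒  m = (-132)² − 116·112 = 4432
m = 4432 > 0,  v_rel·d = -132 < 0  ⇒  outside

inside=no margin=4432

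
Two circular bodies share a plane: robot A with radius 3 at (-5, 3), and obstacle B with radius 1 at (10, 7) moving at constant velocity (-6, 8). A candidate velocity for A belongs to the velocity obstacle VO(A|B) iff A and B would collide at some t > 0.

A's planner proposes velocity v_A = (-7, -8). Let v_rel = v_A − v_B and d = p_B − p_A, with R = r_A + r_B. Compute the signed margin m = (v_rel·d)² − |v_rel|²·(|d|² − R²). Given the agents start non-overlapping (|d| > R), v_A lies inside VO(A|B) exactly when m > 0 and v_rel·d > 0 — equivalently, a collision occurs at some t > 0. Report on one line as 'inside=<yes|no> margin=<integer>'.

d = (15, 4),  |d|² = 241;  R = 3+1 = 4,  c = 241−4² = 225
v_rel = (-1, -16),  |v_rel|² = 257;  v_rel·d = (-1)·(15) + (-16)·(4) = -79
257·t² + 158·t + 225 = 0  ⇒  m = (-79)² − 257·225 = -51584
m = -51584 < 0,  v_rel·d = -79 < 0  ⇒  outside

inside=no margin=-51584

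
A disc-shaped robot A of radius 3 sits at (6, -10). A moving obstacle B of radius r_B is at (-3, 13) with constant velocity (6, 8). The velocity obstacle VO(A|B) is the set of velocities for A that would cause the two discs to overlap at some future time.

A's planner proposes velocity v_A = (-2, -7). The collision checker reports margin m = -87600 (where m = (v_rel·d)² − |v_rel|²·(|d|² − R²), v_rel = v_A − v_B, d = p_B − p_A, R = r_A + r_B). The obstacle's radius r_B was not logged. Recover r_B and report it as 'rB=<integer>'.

m = -87600
d = (-9, 23);  v_rel = (-8, -15),  |v_rel|² = 289
v_rel×d = (-8)·(23) − (-15)·(-9) = -319
since m = R²·289 − (-319)²:  R² = (101761 + -87600) / 289 = 49
R = √49 = 7  ⇒  r_B = 7 − 3 = 4

rB=4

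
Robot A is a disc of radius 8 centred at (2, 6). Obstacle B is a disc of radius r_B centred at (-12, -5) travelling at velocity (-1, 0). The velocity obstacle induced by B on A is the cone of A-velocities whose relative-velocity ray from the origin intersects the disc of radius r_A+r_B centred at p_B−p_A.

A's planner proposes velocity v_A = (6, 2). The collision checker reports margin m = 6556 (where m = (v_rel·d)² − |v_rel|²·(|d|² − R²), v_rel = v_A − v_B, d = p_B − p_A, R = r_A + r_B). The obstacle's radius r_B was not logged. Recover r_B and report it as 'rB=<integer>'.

m = 6556
d = (-14, -11);  v_rel = (7, 2),  |v_rel|² = 53
v_rel×d = (7)·(-11) − (2)·(-14) = -49
since m = R²·53 − (-49)²:  R² = (2401 + 6556) / 53 = 169
R = √169 = 13  ⇒  r_B = 13 − 8 = 5

rB=5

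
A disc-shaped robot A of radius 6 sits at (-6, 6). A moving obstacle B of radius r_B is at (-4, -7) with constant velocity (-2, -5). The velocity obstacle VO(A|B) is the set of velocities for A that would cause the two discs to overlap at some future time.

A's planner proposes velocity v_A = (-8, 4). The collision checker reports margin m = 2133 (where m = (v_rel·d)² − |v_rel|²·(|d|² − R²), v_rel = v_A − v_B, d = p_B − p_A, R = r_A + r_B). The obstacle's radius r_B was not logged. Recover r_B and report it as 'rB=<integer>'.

m = 2133
d = (2, -13);  v_rel = (-6, 9),  |v_rel|² = 117
v_rel×d = (-6)·(-13) − (9)·(2) = 60
since m = R²·117 − 60²:  R² = (3600 + 2133) / 117 = 49
R = √49 = 7  ⇒  r_B = 7 − 6 = 1

rB=1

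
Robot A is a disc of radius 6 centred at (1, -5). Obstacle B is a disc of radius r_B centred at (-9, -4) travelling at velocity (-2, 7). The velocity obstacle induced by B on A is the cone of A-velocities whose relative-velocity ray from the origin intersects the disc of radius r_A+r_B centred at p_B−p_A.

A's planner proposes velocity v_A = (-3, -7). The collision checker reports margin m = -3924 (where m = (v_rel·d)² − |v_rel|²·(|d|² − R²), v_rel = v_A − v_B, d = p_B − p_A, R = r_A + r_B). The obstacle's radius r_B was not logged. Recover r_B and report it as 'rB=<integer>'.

m = -3924
d = (-10, 1);  v_rel = (-1, -14),  |v_rel|² = 197
v_rel×d = (-1)·(1) − (-14)·(-10) = -141
since m = R²·197 − (-141)²:  R² = (19881 + -3924) / 197 = 81
R = √81 = 9  ⇒  r_B = 9 − 6 = 3

rB=3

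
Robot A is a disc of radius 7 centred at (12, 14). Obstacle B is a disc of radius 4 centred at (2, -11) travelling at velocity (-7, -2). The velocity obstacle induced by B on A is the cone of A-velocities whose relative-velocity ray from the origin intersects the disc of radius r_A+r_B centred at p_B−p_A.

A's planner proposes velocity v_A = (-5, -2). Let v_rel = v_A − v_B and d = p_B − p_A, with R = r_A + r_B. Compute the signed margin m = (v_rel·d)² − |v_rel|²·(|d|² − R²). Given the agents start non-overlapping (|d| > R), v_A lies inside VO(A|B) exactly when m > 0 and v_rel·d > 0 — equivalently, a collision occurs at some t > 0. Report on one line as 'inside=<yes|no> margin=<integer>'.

d = (-10, -25),  |d|² = 725;  R = 7+4 = 11,  c = 725−11² = 604
v_rel = (2, 0),  |v_rel|² = 4;  v_rel·d = (2)·(-10) + (0)·(-25) = -20
4·t² + 40·t + 604 = 0  ⇒  m = (-20)² − 4·604 = -2016
m = -2016 < 0,  v_rel·d = -20 < 0  ⇒  outside

inside=no margin=-2016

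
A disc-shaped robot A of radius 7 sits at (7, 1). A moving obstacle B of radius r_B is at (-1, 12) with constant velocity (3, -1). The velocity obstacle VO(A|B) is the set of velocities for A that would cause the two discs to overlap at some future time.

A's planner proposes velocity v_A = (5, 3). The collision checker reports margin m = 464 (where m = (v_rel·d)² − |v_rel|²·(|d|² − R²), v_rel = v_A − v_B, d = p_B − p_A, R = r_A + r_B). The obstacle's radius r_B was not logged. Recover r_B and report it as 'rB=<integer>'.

m = 464
d = (-8, 11);  v_rel = (2, 4),  |v_rel|² = 20
v_rel×d = (2)·(11) − (4)·(-8) = 54
since m = R²·20 − 54²:  R² = (2916 + 464) / 20 = 169
R = √169 = 13  ⇒  r_B = 13 − 7 = 6

rB=6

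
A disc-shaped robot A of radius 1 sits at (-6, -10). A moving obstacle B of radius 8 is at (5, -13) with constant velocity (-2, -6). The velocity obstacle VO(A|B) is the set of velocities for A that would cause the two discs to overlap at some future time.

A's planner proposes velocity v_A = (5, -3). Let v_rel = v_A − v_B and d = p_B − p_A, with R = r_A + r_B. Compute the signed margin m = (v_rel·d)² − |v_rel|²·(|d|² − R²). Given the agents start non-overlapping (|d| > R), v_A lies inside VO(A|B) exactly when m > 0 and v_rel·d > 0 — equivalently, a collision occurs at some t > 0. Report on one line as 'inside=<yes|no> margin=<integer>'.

d = (11, -3),  |d|² = 130;  R = 1+8 = 9,  c = 130−9² = 49
v_rel = (7, 3),  |v_rel|² = 58;  v_rel·d = (7)·(11) + (3)·(-3) = 68
58·t² − 136·t + 49 = 0  ⇒  m = 68² − 58·49 = 1782
m = 1782 > 0,  v_rel·d = 68 > 0  ⇒  inside

inside=yes margin=1782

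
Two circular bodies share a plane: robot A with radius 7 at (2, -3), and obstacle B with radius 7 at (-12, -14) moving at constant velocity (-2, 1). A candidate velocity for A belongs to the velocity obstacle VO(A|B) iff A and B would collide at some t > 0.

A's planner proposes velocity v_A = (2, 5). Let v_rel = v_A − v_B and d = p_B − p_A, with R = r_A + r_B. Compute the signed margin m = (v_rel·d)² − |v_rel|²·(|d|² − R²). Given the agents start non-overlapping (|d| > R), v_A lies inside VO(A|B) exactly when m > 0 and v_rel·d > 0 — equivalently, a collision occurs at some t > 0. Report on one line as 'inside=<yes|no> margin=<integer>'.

d = (-14, -11),  |d|² = 317;  R = 7+7 = 14,  c = 317−14² = 121
v_rel = (4, 4),  |v_rel|² = 32;  v_rel·d = (4)·(-14) + (4)·(-11) = -100
32·t² + 200·t + 121 = 0  ⇒  m = (-100)² − 32·121 = 6128
m = 6128 > 0,  v_rel·d = -100 < 0  ⇒  outside

inside=no margin=6128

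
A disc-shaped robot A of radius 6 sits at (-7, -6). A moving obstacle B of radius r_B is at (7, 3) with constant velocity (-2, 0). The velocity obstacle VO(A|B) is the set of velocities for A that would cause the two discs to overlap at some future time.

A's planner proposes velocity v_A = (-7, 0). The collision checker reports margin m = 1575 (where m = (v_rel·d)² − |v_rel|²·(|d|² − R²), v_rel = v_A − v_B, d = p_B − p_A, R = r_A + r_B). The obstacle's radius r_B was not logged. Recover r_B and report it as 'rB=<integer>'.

m = 1575
d = (14, 9);  v_rel = (-5, 0),  |v_rel|² = 25
v_rel×d = (-5)·(9) − (0)·(14) = -45
since m = R²·25 − (-45)²:  R² = (2025 + 1575) / 25 = 144
R = √144 = 12  ⇒  r_B = 12 − 6 = 6

rB=6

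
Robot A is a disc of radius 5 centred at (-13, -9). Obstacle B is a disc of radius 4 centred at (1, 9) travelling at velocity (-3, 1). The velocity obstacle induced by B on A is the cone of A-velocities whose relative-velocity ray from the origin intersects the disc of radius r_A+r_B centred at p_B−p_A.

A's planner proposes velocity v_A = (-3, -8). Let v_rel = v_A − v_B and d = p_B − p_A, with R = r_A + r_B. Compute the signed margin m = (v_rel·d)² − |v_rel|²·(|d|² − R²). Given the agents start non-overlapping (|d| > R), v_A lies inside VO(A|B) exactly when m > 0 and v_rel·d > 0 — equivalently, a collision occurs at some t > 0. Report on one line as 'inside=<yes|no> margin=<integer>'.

d = (14, 18),  |d|² = 520;  R = 5+4 = 9,  c = 520−9² = 439
v_rel = (0, -9),  |v_rel|² = 81;  v_rel·d = (0)·(14) + (-9)·(18) = -162
81·t² + 324·t + 439 = 0  ⇒  m = (-162)² − 81·439 = -9315
m = -9315 < 0,  v_rel·d = -162 < 0  ⇒  outside

inside=no margin=-9315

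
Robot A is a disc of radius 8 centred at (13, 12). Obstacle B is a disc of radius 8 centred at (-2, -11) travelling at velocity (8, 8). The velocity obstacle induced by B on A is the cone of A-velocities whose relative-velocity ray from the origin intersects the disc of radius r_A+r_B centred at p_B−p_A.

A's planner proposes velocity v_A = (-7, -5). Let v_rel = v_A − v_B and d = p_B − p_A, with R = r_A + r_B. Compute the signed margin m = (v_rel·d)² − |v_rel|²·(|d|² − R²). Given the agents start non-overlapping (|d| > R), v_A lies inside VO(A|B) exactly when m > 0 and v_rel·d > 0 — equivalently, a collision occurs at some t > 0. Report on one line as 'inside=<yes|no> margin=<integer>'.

d = (-15, -23),  |d|² = 754;  R = 8+8 = 16,  c = 754−16² = 498
v_rel = (-15, -13),  |v_rel|² = 394;  v_rel·d = (-15)·(-15) + (-13)·(-23) = 524
394·t² − 1048·t + 498 = 0  ⇒  m = 524² − 394·498 = 78364
m = 78364 > 0,  v_rel·d = 524 > 0  ⇒  inside

inside=yes margin=78364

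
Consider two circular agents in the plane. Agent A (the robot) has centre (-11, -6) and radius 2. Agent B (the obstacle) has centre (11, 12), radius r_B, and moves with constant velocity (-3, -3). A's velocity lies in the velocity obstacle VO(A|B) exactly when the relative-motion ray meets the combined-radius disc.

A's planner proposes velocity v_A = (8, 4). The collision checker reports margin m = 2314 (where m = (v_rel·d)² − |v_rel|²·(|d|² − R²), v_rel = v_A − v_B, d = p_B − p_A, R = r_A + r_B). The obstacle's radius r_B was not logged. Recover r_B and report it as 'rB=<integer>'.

m = 2314
d = (22, 18);  v_rel = (11, 7),  |v_rel|² = 170
v_rel×d = (11)·(18) − (7)·(22) = 44
since m = R²·170 − 44²:  R² = (1936 + 2314) / 170 = 25
R = √25 = 5  ⇒  r_B = 5 − 2 = 3

rB=3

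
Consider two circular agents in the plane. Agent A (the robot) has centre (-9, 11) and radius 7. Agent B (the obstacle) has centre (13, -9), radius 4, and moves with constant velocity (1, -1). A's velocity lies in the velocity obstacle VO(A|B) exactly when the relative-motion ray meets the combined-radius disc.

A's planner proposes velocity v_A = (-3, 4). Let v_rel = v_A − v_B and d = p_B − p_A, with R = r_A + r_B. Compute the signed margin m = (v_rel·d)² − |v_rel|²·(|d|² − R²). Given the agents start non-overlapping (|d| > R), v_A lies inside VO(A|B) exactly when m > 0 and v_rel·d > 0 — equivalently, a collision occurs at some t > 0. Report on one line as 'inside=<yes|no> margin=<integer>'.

d = (22, -20),  |d|² = 884;  R = 7+4 = 11,  c = 884−11² = 763
v_rel = (-4, 5),  |v_rel|² = 41;  v_rel·d = (-4)·(22) + (5)·(-20) = -188
41·t² + 376·t + 763 = 0  ⇒  m = (-188)² − 41·763 = 4061
m = 4061 > 0,  v_rel·d = -188 < 0  ⇒  outside

inside=no margin=4061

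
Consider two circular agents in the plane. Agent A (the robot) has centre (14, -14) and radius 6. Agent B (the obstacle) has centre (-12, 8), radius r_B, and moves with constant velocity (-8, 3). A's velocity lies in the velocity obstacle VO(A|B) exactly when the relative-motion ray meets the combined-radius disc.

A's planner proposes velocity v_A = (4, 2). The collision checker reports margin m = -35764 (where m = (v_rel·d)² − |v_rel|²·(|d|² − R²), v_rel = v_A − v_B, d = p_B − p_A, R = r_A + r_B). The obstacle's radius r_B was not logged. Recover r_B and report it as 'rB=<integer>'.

m = -35764
d = (-26, 22);  v_rel = (12, -1),  |v_rel|² = 145
v_rel×d = (12)·(22) − (-1)·(-26) = 238
since m = R²·145 − 238²:  R² = (56644 + -35764) / 145 = 144
R = √144 = 12  ⇒  r_B = 12 − 6 = 6

rB=6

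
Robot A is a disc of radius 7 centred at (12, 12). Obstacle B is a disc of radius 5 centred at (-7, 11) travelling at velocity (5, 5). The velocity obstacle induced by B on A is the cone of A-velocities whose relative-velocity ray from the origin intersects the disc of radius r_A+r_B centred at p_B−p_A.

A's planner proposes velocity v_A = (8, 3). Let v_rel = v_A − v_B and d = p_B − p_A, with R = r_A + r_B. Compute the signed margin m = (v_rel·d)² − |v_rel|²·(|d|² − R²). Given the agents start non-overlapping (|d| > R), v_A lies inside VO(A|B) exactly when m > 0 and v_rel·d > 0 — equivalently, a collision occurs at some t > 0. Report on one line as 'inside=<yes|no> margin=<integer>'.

d = (-19, -1),  |d|² = 362;  R = 7+5 = 12,  c = 362−12² = 218
v_rel = (3, -2),  |v_rel|² = 13;  v_rel·d = (3)·(-19) + (-2)·(-1) = -55
13·t² + 110·t + 218 = 0  ⇒  m = (-55)² − 13·218 = 191
m = 191 > 0,  v_rel·d = -55 < 0  ⇒  outside

inside=no margin=191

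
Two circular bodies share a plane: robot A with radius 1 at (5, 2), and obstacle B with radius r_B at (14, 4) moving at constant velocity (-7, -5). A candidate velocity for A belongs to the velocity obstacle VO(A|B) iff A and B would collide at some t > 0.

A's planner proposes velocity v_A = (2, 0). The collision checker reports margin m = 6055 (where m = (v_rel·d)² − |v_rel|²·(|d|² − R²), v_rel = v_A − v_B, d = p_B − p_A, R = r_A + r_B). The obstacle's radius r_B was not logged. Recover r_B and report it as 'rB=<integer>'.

m = 6055
d = (9, 2);  v_rel = (9, 5),  |v_rel|² = 106
v_rel×d = (9)·(2) − (5)·(9) = -27
since m = R²·106 − (-27)²:  R² = (729 + 6055) / 106 = 64
R = √64 = 8  ⇒  r_B = 8 − 1 = 7

rB=7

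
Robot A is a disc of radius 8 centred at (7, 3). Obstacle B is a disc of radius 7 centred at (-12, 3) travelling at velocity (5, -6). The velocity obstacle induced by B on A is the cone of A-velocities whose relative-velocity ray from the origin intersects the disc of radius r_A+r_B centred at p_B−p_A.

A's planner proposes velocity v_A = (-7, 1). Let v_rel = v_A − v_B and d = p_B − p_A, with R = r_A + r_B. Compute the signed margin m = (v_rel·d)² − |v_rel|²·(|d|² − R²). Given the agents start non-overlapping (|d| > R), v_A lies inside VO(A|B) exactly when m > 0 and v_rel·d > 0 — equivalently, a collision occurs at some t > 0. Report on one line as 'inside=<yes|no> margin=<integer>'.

d = (-19, 0),  |d|² = 361;  R = 8+7 = 15,  c = 361−15² = 136
v_rel = (-12, 7),  |v_rel|² = 193;  v_rel·d = (-12)·(-19) + (7)·(0) = 228
193·t² − 456·t + 136 = 0  ⇒  m = 228² − 193·136 = 25736
m = 25736 > 0,  v_rel·d = 228 > 0  ⇒  inside

inside=yes margin=25736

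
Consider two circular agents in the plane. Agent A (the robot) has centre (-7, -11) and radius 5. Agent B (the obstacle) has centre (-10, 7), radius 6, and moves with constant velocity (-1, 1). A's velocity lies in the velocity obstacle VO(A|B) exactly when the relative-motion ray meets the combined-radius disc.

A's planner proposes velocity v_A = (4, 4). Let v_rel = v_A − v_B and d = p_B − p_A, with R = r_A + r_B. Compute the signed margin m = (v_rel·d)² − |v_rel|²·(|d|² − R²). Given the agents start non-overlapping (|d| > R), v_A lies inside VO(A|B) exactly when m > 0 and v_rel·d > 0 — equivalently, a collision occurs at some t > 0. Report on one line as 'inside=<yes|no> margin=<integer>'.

d = (-3, 18),  |d|² = 333;  R = 5+6 = 11,  c = 333−11² = 212
v_rel = (5, 3),  |v_rel|² = 34;  v_rel·d = (5)·(-3) + (3)·(18) = 39
34·t² − 78·t + 212 = 0  ⇒  m = 39² − 34·212 = -5687
m = -5687 < 0,  v_rel·d = 39 > 0  ⇒  outside

inside=no margin=-5687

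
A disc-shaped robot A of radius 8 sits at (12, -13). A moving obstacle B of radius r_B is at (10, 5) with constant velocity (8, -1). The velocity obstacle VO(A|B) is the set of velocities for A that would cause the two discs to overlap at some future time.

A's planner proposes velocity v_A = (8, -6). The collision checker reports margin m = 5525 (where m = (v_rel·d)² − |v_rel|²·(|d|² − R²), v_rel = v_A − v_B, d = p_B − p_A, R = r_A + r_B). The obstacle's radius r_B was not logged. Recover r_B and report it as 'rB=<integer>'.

m = 5525
d = (-2, 18);  v_rel = (0, -5),  |v_rel|² = 25
v_rel×d = (0)·(18) − (-5)·(-2) = -10
since m = R²·25 − (-10)²:  R² = (100 + 5525) / 25 = 225
R = √225 = 15  ⇒  r_B = 15 − 8 = 7

rB=7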